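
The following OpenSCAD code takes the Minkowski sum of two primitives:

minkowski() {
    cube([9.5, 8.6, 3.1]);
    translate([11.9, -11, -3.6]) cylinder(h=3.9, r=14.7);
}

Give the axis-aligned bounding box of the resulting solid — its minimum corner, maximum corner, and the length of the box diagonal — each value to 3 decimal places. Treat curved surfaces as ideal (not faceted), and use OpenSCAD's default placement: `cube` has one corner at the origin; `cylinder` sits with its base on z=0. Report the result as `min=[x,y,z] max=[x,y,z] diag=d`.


A = translate([11.9, -11, -3.6]) cylinder(h=3.9, r=14.7) → bbox [-2.8,-25.7,-3.6] .. [26.6,3.7,0.3]
B = cube([9.5, 8.6, 3.1]) → bbox [0,0,0] .. [9.5,8.6,3.1]
lo = A.lo+B.lo = [-2.8+0, -25.7+0, -3.6+0] = [-2.800,-25.700,-3.600]
hi = A.hi+B.hi = [26.6+9.5, 3.7+8.6, 0.3+3.1] = [36.100,12.300,3.400]
diag = √(38.9²+38²+7²) = √3006.21 = 54.829

min=[-2.800,-25.700,-3.600] max=[36.100,12.300,3.400] diag=54.829


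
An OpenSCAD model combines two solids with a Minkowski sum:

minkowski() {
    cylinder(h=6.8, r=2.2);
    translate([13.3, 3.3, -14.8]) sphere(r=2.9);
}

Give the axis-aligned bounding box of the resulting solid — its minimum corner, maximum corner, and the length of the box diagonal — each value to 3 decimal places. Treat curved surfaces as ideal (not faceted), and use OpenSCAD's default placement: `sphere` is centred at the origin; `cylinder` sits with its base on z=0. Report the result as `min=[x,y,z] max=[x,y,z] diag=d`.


min=[8.200,-1.800,-17.700] max=[18.400,8.400,-5.100] diag=19.153

A = translate([13.3, 3.3, -14.8]) sphere(r=2.9) → bbox [10.4,0.4,-17.7] .. [16.2,6.2,-11.9]
B = cylinder(h=6.8, r=2.2) → bbox [-2.2,-2.2,0] .. [2.2,2.2,6.8]
lo = A.lo+B.lo = [10.4-2.2, 0.4-2.2, -17.7+0] = [8.200,-1.800,-17.700]
hi = A.hi+B.hi = [16.2+2.2, 6.2+2.2, -11.9+6.8] = [18.400,8.400,-5.100]
diag = √(10.2²+10.2²+12.6²) = √366.84 = 19.153


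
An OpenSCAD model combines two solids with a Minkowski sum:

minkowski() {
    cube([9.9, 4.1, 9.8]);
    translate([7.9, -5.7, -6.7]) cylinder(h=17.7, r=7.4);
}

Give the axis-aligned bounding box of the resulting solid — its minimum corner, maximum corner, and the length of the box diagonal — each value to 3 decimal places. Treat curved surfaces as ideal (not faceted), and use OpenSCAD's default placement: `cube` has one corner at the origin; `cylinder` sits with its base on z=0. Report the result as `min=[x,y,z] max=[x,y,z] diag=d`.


min=[0.500,-13.100,-6.700] max=[25.200,5.800,20.800] diag=41.516

A = translate([7.9, -5.7, -6.7]) cylinder(h=17.7, r=7.4) → bbox [0.5,-13.1,-6.7] .. [15.3,1.7,11]
B = cube([9.9, 4.1, 9.8]) → bbox [0,0,0] .. [9.9,4.1,9.8]
lo = A.lo+B.lo = [0.5+0, -13.1+0, -6.7+0] = [0.500,-13.100,-6.700]
hi = A.hi+B.hi = [15.3+9.9, 1.7+4.1, 11+9.8] = [25.200,5.800,20.800]
diag = √(24.7²+18.9²+27.5²) = √1723.55 = 41.516


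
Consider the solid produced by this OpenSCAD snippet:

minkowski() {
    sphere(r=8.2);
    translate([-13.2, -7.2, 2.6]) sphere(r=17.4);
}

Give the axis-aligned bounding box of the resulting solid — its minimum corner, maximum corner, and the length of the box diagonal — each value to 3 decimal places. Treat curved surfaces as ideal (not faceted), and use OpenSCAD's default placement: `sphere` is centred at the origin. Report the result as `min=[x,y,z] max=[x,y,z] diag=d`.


min=[-38.800,-32.800,-23.000] max=[12.400,18.400,28.200] diag=88.681

A = translate([-13.2, -7.2, 2.6]) sphere(r=17.4) → bbox [-30.6,-24.6,-14.8] .. [4.2,10.2,20]
B = sphere(r=8.2) → bbox [-8.2,-8.2,-8.2] .. [8.2,8.2,8.2]
lo = A.lo+B.lo = [-30.6-8.2, -24.6-8.2, -14.8-8.2] = [-38.800,-32.800,-23.000]
hi = A.hi+B.hi = [4.2+8.2, 10.2+8.2, 20+8.2] = [12.400,18.400,28.200]
diag = √(51.2²+51.2²+51.2²) = √7864.32 = 88.681


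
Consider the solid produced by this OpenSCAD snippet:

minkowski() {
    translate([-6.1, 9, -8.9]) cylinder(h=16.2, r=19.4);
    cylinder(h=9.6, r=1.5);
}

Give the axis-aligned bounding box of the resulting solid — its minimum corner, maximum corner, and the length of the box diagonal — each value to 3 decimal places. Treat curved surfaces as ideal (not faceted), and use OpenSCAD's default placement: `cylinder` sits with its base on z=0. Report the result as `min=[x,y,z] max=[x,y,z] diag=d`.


min=[-27.000,-11.900,-8.900] max=[14.800,29.900,16.900] diag=64.499

A = translate([-6.1, 9, -8.9]) cylinder(h=16.2, r=19.4) → bbox [-25.5,-10.4,-8.9] .. [13.3,28.4,7.3]
B = cylinder(h=9.6, r=1.5) → bbox [-1.5,-1.5,0] .. [1.5,1.5,9.6]
lo = A.lo+B.lo = [-25.5-1.5, -10.4-1.5, -8.9+0] = [-27.000,-11.900,-8.900]
hi = A.hi+B.hi = [13.3+1.5, 28.4+1.5, 7.3+9.6] = [14.800,29.900,16.900]
diag = √(41.8²+41.8²+25.8²) = √4160.12 = 64.499


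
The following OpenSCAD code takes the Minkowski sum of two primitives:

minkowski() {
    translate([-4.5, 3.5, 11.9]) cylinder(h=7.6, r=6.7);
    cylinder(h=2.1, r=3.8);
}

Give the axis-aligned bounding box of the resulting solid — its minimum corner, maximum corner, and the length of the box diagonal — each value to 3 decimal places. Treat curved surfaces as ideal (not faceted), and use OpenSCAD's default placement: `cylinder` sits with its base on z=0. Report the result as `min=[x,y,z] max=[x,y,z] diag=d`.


min=[-15.000,-7.000,11.900] max=[6.000,14.000,21.600] diag=31.242

A = translate([-4.5, 3.5, 11.9]) cylinder(h=7.6, r=6.7) → bbox [-11.2,-3.2,11.9] .. [2.2,10.2,19.5]
B = cylinder(h=2.1, r=3.8) → bbox [-3.8,-3.8,0] .. [3.8,3.8,2.1]
lo = A.lo+B.lo = [-11.2-3.8, -3.2-3.8, 11.9+0] = [-15.000,-7.000,11.900]
hi = A.hi+B.hi = [2.2+3.8, 10.2+3.8, 19.5+2.1] = [6.000,14.000,21.600]
diag = √(21²+21²+9.7²) = √976.09 = 31.242


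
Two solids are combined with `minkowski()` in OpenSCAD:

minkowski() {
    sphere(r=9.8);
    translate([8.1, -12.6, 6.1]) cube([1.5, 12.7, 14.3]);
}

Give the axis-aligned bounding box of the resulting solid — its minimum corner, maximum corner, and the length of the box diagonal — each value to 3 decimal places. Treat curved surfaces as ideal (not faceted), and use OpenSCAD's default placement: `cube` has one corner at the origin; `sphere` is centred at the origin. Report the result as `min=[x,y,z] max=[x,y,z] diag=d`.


A = translate([8.1, -12.6, 6.1]) cube([1.5, 12.7, 14.3]) → bbox [8.1,-12.6,6.1] .. [9.6,0.1,20.4]
B = sphere(r=9.8) → bbox [-9.8,-9.8,-9.8] .. [9.8,9.8,9.8]
lo = A.lo+B.lo = [8.1-9.8, -12.6-9.8, 6.1-9.8] = [-1.700,-22.400,-3.700]
hi = A.hi+B.hi = [9.6+9.8, 0.1+9.8, 20.4+9.8] = [19.400,9.900,30.200]
diag = √(21.1²+32.3²+33.9²) = √2637.71 = 51.359

min=[-1.700,-22.400,-3.700] max=[19.400,9.900,30.200] diag=51.359


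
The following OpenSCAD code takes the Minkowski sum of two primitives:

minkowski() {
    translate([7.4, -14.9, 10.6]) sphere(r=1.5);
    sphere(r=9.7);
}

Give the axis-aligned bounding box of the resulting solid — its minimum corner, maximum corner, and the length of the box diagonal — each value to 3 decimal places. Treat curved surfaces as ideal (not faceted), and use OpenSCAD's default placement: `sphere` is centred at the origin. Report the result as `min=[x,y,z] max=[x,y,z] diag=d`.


min=[-3.800,-26.100,-0.600] max=[18.600,-3.700,21.800] diag=38.798

A = translate([7.4, -14.9, 10.6]) sphere(r=1.5) → bbox [5.9,-16.4,9.1] .. [8.9,-13.4,12.1]
B = sphere(r=9.7) → bbox [-9.7,-9.7,-9.7] .. [9.7,9.7,9.7]
lo = A.lo+B.lo = [5.9-9.7, -16.4-9.7, 9.1-9.7] = [-3.800,-26.100,-0.600]
hi = A.hi+B.hi = [8.9+9.7, -13.4+9.7, 12.1+9.7] = [18.600,-3.700,21.800]
diag = √(22.4²+22.4²+22.4²) = √1505.28 = 38.798


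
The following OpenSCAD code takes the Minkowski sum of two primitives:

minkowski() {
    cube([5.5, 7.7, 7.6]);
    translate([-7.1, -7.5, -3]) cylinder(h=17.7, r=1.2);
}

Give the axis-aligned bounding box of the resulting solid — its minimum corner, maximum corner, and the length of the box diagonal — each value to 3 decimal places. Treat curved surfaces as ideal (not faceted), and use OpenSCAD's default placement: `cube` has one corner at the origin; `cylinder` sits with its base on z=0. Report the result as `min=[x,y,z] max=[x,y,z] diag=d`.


min=[-8.300,-8.700,-3.000] max=[-0.400,1.400,22.300] diag=28.364

A = translate([-7.1, -7.5, -3]) cylinder(h=17.7, r=1.2) → bbox [-8.3,-8.7,-3] .. [-5.9,-6.3,14.7]
B = cube([5.5, 7.7, 7.6]) → bbox [0,0,0] .. [5.5,7.7,7.6]
lo = A.lo+B.lo = [-8.3+0, -8.7+0, -3+0] = [-8.300,-8.700,-3.000]
hi = A.hi+B.hi = [-5.9+5.5, -6.3+7.7, 14.7+7.6] = [-0.400,1.400,22.300]
diag = √(7.9²+10.1²+25.3²) = √804.51 = 28.364


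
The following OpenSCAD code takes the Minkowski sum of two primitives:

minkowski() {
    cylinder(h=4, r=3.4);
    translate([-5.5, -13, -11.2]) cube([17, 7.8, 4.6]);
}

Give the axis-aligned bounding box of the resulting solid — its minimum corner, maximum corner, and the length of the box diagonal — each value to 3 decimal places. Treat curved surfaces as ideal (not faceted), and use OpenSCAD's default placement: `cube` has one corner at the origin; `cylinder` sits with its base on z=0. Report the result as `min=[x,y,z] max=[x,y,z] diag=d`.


min=[-8.900,-16.400,-11.200] max=[14.900,-1.800,-2.600] diag=29.216

A = translate([-5.5, -13, -11.2]) cube([17, 7.8, 4.6]) → bbox [-5.5,-13,-11.2] .. [11.5,-5.2,-6.6]
B = cylinder(h=4, r=3.4) → bbox [-3.4,-3.4,0] .. [3.4,3.4,4]
lo = A.lo+B.lo = [-5.5-3.4, -13-3.4, -11.2+0] = [-8.900,-16.400,-11.200]
hi = A.hi+B.hi = [11.5+3.4, -5.2+3.4, -6.6+4] = [14.900,-1.800,-2.600]
diag = √(23.8²+14.6²+8.6²) = √853.56 = 29.216


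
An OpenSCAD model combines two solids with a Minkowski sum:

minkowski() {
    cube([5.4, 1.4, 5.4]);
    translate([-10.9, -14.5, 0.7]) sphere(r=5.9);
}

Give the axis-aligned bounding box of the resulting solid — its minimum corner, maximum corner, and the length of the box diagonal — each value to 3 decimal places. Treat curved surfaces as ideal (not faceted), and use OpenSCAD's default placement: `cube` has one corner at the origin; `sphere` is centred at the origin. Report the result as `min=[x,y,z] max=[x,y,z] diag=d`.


A = translate([-10.9, -14.5, 0.7]) sphere(r=5.9) → bbox [-16.8,-20.4,-5.2] .. [-5,-8.6,6.6]
B = cube([5.4, 1.4, 5.4]) → bbox [0,0,0] .. [5.4,1.4,5.4]
lo = A.lo+B.lo = [-16.8+0, -20.4+0, -5.2+0] = [-16.800,-20.400,-5.200]
hi = A.hi+B.hi = [-5+5.4, -8.6+1.4, 6.6+5.4] = [0.400,-7.200,12.000]
diag = √(17.2²+13.2²+17.2²) = √765.92 = 27.675

min=[-16.800,-20.400,-5.200] max=[0.400,-7.200,12.000] diag=27.675


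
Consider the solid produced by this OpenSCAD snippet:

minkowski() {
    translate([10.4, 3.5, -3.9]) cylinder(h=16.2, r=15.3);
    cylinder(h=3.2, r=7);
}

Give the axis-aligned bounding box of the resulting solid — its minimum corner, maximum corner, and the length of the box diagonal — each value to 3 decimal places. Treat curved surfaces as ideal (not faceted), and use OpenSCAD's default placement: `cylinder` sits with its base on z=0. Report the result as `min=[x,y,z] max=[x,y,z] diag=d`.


min=[-11.900,-18.800,-3.900] max=[32.700,25.800,15.500] diag=65.990

A = translate([10.4, 3.5, -3.9]) cylinder(h=16.2, r=15.3) → bbox [-4.9,-11.8,-3.9] .. [25.7,18.8,12.3]
B = cylinder(h=3.2, r=7) → bbox [-7,-7,0] .. [7,7,3.2]
lo = A.lo+B.lo = [-4.9-7, -11.8-7, -3.9+0] = [-11.900,-18.800,-3.900]
hi = A.hi+B.hi = [25.7+7, 18.8+7, 12.3+3.2] = [32.700,25.800,15.500]
diag = √(44.6²+44.6²+19.4²) = √4354.68 = 65.990


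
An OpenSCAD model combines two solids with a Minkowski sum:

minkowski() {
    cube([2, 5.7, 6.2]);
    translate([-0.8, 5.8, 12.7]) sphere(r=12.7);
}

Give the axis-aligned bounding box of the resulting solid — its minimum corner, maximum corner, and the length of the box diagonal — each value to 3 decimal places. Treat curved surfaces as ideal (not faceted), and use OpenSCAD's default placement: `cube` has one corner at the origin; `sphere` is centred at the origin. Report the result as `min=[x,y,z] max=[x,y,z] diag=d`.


min=[-13.500,-6.900,0.000] max=[13.900,24.200,31.600] diag=52.120

A = translate([-0.8, 5.8, 12.7]) sphere(r=12.7) → bbox [-13.5,-6.9,0] .. [11.9,18.5,25.4]
B = cube([2, 5.7, 6.2]) → bbox [0,0,0] .. [2,5.7,6.2]
lo = A.lo+B.lo = [-13.5+0, -6.9+0, 0+0] = [-13.500,-6.900,0.000]
hi = A.hi+B.hi = [11.9+2, 18.5+5.7, 25.4+6.2] = [13.900,24.200,31.600]
diag = √(27.4²+31.1²+31.6²) = √2716.53 = 52.120


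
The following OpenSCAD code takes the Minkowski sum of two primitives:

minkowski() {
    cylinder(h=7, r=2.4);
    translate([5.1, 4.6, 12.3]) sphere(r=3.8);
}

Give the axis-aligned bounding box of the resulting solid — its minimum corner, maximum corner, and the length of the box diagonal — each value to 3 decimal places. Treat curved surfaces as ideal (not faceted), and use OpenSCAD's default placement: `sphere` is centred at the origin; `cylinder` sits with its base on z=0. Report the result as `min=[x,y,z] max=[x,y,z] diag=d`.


A = translate([5.1, 4.6, 12.3]) sphere(r=3.8) → bbox [1.3,0.8,8.5] .. [8.9,8.4,16.1]
B = cylinder(h=7, r=2.4) → bbox [-2.4,-2.4,0] .. [2.4,2.4,7]
lo = A.lo+B.lo = [1.3-2.4, 0.8-2.4, 8.5+0] = [-1.100,-1.600,8.500]
hi = A.hi+B.hi = [8.9+2.4, 8.4+2.4, 16.1+7] = [11.300,10.800,23.100]
diag = √(12.4²+12.4²+14.6²) = √520.68 = 22.818

min=[-1.100,-1.600,8.500] max=[11.300,10.800,23.100] diag=22.818


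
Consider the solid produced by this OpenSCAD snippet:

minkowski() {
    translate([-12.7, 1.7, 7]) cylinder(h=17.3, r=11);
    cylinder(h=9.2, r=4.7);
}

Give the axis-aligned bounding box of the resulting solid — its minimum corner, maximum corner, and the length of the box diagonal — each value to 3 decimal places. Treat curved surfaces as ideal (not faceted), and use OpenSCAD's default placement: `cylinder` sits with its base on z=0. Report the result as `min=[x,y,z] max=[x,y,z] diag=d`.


min=[-28.400,-14.000,7.000] max=[3.000,17.400,33.500] diag=51.712

A = translate([-12.7, 1.7, 7]) cylinder(h=17.3, r=11) → bbox [-23.7,-9.3,7] .. [-1.7,12.7,24.3]
B = cylinder(h=9.2, r=4.7) → bbox [-4.7,-4.7,0] .. [4.7,4.7,9.2]
lo = A.lo+B.lo = [-23.7-4.7, -9.3-4.7, 7+0] = [-28.400,-14.000,7.000]
hi = A.hi+B.hi = [-1.7+4.7, 12.7+4.7, 24.3+9.2] = [3.000,17.400,33.500]
diag = √(31.4²+31.4²+26.5²) = √2674.17 = 51.712


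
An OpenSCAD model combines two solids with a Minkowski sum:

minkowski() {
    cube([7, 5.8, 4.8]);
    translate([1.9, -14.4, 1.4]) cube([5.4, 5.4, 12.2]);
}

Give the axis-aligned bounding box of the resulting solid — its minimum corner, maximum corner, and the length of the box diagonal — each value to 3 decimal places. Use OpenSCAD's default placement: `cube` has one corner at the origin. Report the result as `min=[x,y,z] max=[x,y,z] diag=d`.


A = translate([1.9, -14.4, 1.4]) cube([5.4, 5.4, 12.2]) → bbox [1.9,-14.4,1.4] .. [7.3,-9,13.6]
B = cube([7, 5.8, 4.8]) → bbox [0,0,0] .. [7,5.8,4.8]
lo = A.lo+B.lo = [1.9+0, -14.4+0, 1.4+0] = [1.900,-14.400,1.400]
hi = A.hi+B.hi = [7.3+7, -9+5.8, 13.6+4.8] = [14.300,-3.200,18.400]
diag = √(12.4²+11.2²+17²) = √568.2 = 23.837

min=[1.900,-14.400,1.400] max=[14.300,-3.200,18.400] diag=23.837


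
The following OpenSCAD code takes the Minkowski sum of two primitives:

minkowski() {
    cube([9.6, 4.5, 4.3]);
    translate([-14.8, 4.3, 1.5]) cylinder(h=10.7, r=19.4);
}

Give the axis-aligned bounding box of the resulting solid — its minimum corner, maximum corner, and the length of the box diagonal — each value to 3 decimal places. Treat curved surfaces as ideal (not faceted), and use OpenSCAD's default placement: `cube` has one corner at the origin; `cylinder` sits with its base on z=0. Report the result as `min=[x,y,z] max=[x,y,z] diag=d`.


A = translate([-14.8, 4.3, 1.5]) cylinder(h=10.7, r=19.4) → bbox [-34.2,-15.1,1.5] .. [4.6,23.7,12.2]
B = cube([9.6, 4.5, 4.3]) → bbox [0,0,0] .. [9.6,4.5,4.3]
lo = A.lo+B.lo = [-34.2+0, -15.1+0, 1.5+0] = [-34.200,-15.100,1.500]
hi = A.hi+B.hi = [4.6+9.6, 23.7+4.5, 12.2+4.3] = [14.200,28.200,16.500]
diag = √(48.4²+43.3²+15²) = √4442.45 = 66.652

min=[-34.200,-15.100,1.500] max=[14.200,28.200,16.500] diag=66.652


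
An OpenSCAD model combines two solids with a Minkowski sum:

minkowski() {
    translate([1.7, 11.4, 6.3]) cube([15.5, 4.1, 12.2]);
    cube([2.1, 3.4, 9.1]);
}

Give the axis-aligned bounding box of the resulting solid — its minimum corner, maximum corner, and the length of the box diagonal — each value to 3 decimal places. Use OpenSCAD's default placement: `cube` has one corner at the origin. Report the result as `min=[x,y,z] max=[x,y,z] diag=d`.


min=[1.700,11.400,6.300] max=[19.300,18.900,27.600] diag=28.630

A = translate([1.7, 11.4, 6.3]) cube([15.5, 4.1, 12.2]) → bbox [1.7,11.4,6.3] .. [17.2,15.5,18.5]
B = cube([2.1, 3.4, 9.1]) → bbox [0,0,0] .. [2.1,3.4,9.1]
lo = A.lo+B.lo = [1.7+0, 11.4+0, 6.3+0] = [1.700,11.400,6.300]
hi = A.hi+B.hi = [17.2+2.1, 15.5+3.4, 18.5+9.1] = [19.300,18.900,27.600]
diag = √(17.6²+7.5²+21.3²) = √819.7 = 28.630


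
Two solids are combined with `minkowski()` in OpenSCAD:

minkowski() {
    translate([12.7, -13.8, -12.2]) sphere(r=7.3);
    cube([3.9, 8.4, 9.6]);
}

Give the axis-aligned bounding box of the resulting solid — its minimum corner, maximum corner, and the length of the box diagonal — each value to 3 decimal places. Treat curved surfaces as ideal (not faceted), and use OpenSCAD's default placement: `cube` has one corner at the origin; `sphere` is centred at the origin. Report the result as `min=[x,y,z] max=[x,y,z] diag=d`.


A = translate([12.7, -13.8, -12.2]) sphere(r=7.3) → bbox [5.4,-21.1,-19.5] .. [20,-6.5,-4.9]
B = cube([3.9, 8.4, 9.6]) → bbox [0,0,0] .. [3.9,8.4,9.6]
lo = A.lo+B.lo = [5.4+0, -21.1+0, -19.5+0] = [5.400,-21.100,-19.500]
hi = A.hi+B.hi = [20+3.9, -6.5+8.4, -4.9+9.6] = [23.900,1.900,4.700]
diag = √(18.5²+23²+24.2²) = √1456.89 = 38.169

min=[5.400,-21.100,-19.500] max=[23.900,1.900,4.700] diag=38.169


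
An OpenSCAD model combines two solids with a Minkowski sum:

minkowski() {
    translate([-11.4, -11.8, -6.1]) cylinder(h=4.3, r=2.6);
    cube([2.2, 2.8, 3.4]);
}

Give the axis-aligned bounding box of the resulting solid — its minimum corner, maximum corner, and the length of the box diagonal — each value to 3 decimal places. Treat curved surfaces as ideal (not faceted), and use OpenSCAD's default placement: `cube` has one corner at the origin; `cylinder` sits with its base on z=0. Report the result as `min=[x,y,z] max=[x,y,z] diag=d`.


min=[-14.000,-14.400,-6.100] max=[-6.600,-6.400,1.600] diag=13.344

A = translate([-11.4, -11.8, -6.1]) cylinder(h=4.3, r=2.6) → bbox [-14,-14.4,-6.1] .. [-8.8,-9.2,-1.8]
B = cube([2.2, 2.8, 3.4]) → bbox [0,0,0] .. [2.2,2.8,3.4]
lo = A.lo+B.lo = [-14+0, -14.4+0, -6.1+0] = [-14.000,-14.400,-6.100]
hi = A.hi+B.hi = [-8.8+2.2, -9.2+2.8, -1.8+3.4] = [-6.600,-6.400,1.600]
diag = √(7.4²+8²+7.7²) = √178.05 = 13.344


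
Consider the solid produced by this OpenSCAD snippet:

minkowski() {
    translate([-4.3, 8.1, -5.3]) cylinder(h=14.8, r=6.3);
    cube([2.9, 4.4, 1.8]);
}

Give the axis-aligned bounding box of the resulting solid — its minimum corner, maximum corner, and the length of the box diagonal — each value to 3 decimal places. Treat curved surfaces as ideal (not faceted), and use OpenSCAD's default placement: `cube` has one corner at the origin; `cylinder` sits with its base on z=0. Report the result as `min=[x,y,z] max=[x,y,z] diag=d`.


min=[-10.600,1.800,-5.300] max=[4.900,18.800,11.300] diag=28.369

A = translate([-4.3, 8.1, -5.3]) cylinder(h=14.8, r=6.3) → bbox [-10.6,1.8,-5.3] .. [2,14.4,9.5]
B = cube([2.9, 4.4, 1.8]) → bbox [0,0,0] .. [2.9,4.4,1.8]
lo = A.lo+B.lo = [-10.6+0, 1.8+0, -5.3+0] = [-10.600,1.800,-5.300]
hi = A.hi+B.hi = [2+2.9, 14.4+4.4, 9.5+1.8] = [4.900,18.800,11.300]
diag = √(15.5²+17²+16.6²) = √804.81 = 28.369


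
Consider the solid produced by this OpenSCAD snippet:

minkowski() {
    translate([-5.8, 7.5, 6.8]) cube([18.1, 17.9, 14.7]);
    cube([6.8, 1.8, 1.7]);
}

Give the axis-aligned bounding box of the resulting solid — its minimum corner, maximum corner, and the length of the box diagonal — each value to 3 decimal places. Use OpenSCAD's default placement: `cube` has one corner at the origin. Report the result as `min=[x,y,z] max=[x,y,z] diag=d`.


min=[-5.800,7.500,6.800] max=[19.100,27.200,23.200] diag=35.736

A = translate([-5.8, 7.5, 6.8]) cube([18.1, 17.9, 14.7]) → bbox [-5.8,7.5,6.8] .. [12.3,25.4,21.5]
B = cube([6.8, 1.8, 1.7]) → bbox [0,0,0] .. [6.8,1.8,1.7]
lo = A.lo+B.lo = [-5.8+0, 7.5+0, 6.8+0] = [-5.800,7.500,6.800]
hi = A.hi+B.hi = [12.3+6.8, 25.4+1.8, 21.5+1.7] = [19.100,27.200,23.200]
diag = √(24.9²+19.7²+16.4²) = √1277.06 = 35.736


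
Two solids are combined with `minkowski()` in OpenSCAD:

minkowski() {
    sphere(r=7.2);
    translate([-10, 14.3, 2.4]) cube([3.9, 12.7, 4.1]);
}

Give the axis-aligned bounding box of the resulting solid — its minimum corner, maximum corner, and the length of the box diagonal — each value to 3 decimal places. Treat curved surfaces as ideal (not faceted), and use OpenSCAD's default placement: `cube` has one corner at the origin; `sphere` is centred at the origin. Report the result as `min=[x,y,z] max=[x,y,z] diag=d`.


min=[-17.200,7.100,-4.800] max=[1.100,34.200,13.700] diag=37.571

A = translate([-10, 14.3, 2.4]) cube([3.9, 12.7, 4.1]) → bbox [-10,14.3,2.4] .. [-6.1,27,6.5]
B = sphere(r=7.2) → bbox [-7.2,-7.2,-7.2] .. [7.2,7.2,7.2]
lo = A.lo+B.lo = [-10-7.2, 14.3-7.2, 2.4-7.2] = [-17.200,7.100,-4.800]
hi = A.hi+B.hi = [-6.1+7.2, 27+7.2, 6.5+7.2] = [1.100,34.200,13.700]
diag = √(18.3²+27.1²+18.5²) = √1411.55 = 37.571


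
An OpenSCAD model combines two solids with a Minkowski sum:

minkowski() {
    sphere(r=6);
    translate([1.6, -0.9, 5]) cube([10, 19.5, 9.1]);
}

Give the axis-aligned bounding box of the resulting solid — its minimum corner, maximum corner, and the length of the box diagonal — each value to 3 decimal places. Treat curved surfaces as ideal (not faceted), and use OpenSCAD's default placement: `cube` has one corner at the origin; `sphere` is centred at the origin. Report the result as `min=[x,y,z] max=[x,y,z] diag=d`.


A = translate([1.6, -0.9, 5]) cube([10, 19.5, 9.1]) → bbox [1.6,-0.9,5] .. [11.6,18.6,14.1]
B = sphere(r=6) → bbox [-6,-6,-6] .. [6,6,6]
lo = A.lo+B.lo = [1.6-6, -0.9-6, 5-6] = [-4.400,-6.900,-1.000]
hi = A.hi+B.hi = [11.6+6, 18.6+6, 14.1+6] = [17.600,24.600,20.100]
diag = √(22²+31.5²+21.1²) = √1921.46 = 43.834

min=[-4.400,-6.900,-1.000] max=[17.600,24.600,20.100] diag=43.834


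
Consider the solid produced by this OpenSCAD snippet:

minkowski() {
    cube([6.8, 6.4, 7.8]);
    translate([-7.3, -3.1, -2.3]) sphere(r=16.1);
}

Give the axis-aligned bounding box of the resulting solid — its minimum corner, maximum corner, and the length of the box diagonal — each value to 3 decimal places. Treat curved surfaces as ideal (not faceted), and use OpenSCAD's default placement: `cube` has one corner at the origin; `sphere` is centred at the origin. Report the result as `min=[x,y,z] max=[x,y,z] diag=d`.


min=[-23.400,-19.200,-18.400] max=[15.600,19.400,21.600] diag=67.904

A = translate([-7.3, -3.1, -2.3]) sphere(r=16.1) → bbox [-23.4,-19.2,-18.4] .. [8.8,13,13.8]
B = cube([6.8, 6.4, 7.8]) → bbox [0,0,0] .. [6.8,6.4,7.8]
lo = A.lo+B.lo = [-23.4+0, -19.2+0, -18.4+0] = [-23.400,-19.200,-18.400]
hi = A.hi+B.hi = [8.8+6.8, 13+6.4, 13.8+7.8] = [15.600,19.400,21.600]
diag = √(39²+38.6²+40²) = √4610.96 = 67.904


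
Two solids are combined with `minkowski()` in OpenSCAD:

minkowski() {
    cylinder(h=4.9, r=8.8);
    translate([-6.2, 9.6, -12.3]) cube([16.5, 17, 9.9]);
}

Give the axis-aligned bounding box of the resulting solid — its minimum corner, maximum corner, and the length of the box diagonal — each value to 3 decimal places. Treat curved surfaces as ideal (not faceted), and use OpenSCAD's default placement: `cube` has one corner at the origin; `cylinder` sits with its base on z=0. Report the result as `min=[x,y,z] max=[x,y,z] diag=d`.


min=[-15.000,0.800,-12.300] max=[19.100,35.400,2.500] diag=50.784

A = translate([-6.2, 9.6, -12.3]) cube([16.5, 17, 9.9]) → bbox [-6.2,9.6,-12.3] .. [10.3,26.6,-2.4]
B = cylinder(h=4.9, r=8.8) → bbox [-8.8,-8.8,0] .. [8.8,8.8,4.9]
lo = A.lo+B.lo = [-6.2-8.8, 9.6-8.8, -12.3+0] = [-15.000,0.800,-12.300]
hi = A.hi+B.hi = [10.3+8.8, 26.6+8.8, -2.4+4.9] = [19.100,35.400,2.500]
diag = √(34.1²+34.6²+14.8²) = √2579.01 = 50.784


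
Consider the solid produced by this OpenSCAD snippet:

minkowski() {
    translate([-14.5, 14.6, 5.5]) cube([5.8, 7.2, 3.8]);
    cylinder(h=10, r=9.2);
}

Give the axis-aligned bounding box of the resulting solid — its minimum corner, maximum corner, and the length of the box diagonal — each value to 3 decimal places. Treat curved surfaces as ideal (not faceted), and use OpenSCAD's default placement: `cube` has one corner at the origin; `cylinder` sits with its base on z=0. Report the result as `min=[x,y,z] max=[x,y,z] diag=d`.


A = translate([-14.5, 14.6, 5.5]) cube([5.8, 7.2, 3.8]) → bbox [-14.5,14.6,5.5] .. [-8.7,21.8,9.3]
B = cylinder(h=10, r=9.2) → bbox [-9.2,-9.2,0] .. [9.2,9.2,10]
lo = A.lo+B.lo = [-14.5-9.2, 14.6-9.2, 5.5+0] = [-23.700,5.400,5.500]
hi = A.hi+B.hi = [-8.7+9.2, 21.8+9.2, 9.3+10] = [0.500,31.000,19.300]
diag = √(24.2²+25.6²+13.8²) = √1431.44 = 37.834

min=[-23.700,5.400,5.500] max=[0.500,31.000,19.300] diag=37.834


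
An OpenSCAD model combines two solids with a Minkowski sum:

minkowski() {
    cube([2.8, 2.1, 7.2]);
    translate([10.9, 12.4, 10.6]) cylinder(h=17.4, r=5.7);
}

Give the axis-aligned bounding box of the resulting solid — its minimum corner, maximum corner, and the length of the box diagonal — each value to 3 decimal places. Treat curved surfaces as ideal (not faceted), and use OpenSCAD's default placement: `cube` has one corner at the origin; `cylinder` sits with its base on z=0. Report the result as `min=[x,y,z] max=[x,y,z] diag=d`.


A = translate([10.9, 12.4, 10.6]) cylinder(h=17.4, r=5.7) → bbox [5.2,6.7,10.6] .. [16.6,18.1,28]
B = cube([2.8, 2.1, 7.2]) → bbox [0,0,0] .. [2.8,2.1,7.2]
lo = A.lo+B.lo = [5.2+0, 6.7+0, 10.6+0] = [5.200,6.700,10.600]
hi = A.hi+B.hi = [16.6+2.8, 18.1+2.1, 28+7.2] = [19.400,20.200,35.200]
diag = √(14.2²+13.5²+24.6²) = √989.05 = 31.449

min=[5.200,6.700,10.600] max=[19.400,20.200,35.200] diag=31.449


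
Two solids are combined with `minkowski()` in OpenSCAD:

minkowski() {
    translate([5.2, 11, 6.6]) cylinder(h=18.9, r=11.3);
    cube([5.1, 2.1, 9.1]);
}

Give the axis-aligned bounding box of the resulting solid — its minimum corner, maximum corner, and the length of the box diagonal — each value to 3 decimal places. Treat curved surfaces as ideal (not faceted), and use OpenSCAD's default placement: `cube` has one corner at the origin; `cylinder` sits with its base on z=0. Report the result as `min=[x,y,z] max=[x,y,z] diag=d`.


A = translate([5.2, 11, 6.6]) cylinder(h=18.9, r=11.3) → bbox [-6.1,-0.3,6.6] .. [16.5,22.3,25.5]
B = cube([5.1, 2.1, 9.1]) → bbox [0,0,0] .. [5.1,2.1,9.1]
lo = A.lo+B.lo = [-6.1+0, -0.3+0, 6.6+0] = [-6.100,-0.300,6.600]
hi = A.hi+B.hi = [16.5+5.1, 22.3+2.1, 25.5+9.1] = [21.600,24.400,34.600]
diag = √(27.7²+24.7²+28²) = √2161.38 = 46.491

min=[-6.100,-0.300,6.600] max=[21.600,24.400,34.600] diag=46.491


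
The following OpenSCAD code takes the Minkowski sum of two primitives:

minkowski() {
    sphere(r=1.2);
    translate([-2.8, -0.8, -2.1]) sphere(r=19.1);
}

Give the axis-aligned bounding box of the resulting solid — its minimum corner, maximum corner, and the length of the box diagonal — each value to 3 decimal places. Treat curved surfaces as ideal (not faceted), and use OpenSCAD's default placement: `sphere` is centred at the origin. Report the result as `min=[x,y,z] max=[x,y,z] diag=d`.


A = translate([-2.8, -0.8, -2.1]) sphere(r=19.1) → bbox [-21.9,-19.9,-21.2] .. [16.3,18.3,17]
B = sphere(r=1.2) → bbox [-1.2,-1.2,-1.2] .. [1.2,1.2,1.2]
lo = A.lo+B.lo = [-21.9-1.2, -19.9-1.2, -21.2-1.2] = [-23.100,-21.100,-22.400]
hi = A.hi+B.hi = [16.3+1.2, 18.3+1.2, 17+1.2] = [17.500,19.500,18.200]
diag = √(40.6²+40.6²+40.6²) = √4945.08 = 70.321

min=[-23.100,-21.100,-22.400] max=[17.500,19.500,18.200] diag=70.321


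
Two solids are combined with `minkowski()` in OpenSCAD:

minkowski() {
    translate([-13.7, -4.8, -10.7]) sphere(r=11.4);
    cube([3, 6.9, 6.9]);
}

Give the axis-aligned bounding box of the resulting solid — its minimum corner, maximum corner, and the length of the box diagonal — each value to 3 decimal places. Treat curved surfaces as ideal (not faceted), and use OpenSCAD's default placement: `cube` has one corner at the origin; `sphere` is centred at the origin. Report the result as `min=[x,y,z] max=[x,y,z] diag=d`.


A = translate([-13.7, -4.8, -10.7]) sphere(r=11.4) → bbox [-25.1,-16.2,-22.1] .. [-2.3,6.6,0.7]
B = cube([3, 6.9, 6.9]) → bbox [0,0,0] .. [3,6.9,6.9]
lo = A.lo+B.lo = [-25.1+0, -16.2+0, -22.1+0] = [-25.100,-16.200,-22.100]
hi = A.hi+B.hi = [-2.3+3, 6.6+6.9, 0.7+6.9] = [0.700,13.500,7.600]
diag = √(25.8²+29.7²+29.7²) = √2429.82 = 49.293

min=[-25.100,-16.200,-22.100] max=[0.700,13.500,7.600] diag=49.293


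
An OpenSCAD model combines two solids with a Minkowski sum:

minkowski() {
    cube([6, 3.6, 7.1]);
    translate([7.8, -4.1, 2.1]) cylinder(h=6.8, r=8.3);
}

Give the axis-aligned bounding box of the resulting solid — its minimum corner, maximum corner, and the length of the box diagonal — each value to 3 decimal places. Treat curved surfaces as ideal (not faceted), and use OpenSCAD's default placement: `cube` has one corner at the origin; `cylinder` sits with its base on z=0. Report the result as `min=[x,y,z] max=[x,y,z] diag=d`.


A = translate([7.8, -4.1, 2.1]) cylinder(h=6.8, r=8.3) → bbox [-0.5,-12.4,2.1] .. [16.1,4.2,8.9]
B = cube([6, 3.6, 7.1]) → bbox [0,0,0] .. [6,3.6,7.1]
lo = A.lo+B.lo = [-0.5+0, -12.4+0, 2.1+0] = [-0.500,-12.400,2.100]
hi = A.hi+B.hi = [16.1+6, 4.2+3.6, 8.9+7.1] = [22.100,7.800,16.000]
diag = √(22.6²+20.2²+13.9²) = √1112.01 = 33.347

min=[-0.500,-12.400,2.100] max=[22.100,7.800,16.000] diag=33.347


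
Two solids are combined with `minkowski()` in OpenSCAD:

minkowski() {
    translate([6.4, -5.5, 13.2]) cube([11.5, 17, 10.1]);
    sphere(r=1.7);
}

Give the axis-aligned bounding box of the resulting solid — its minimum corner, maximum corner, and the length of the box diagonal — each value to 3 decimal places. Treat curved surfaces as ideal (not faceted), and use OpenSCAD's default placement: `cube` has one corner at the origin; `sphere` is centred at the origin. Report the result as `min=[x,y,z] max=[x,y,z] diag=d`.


A = translate([6.4, -5.5, 13.2]) cube([11.5, 17, 10.1]) → bbox [6.4,-5.5,13.2] .. [17.9,11.5,23.3]
B = sphere(r=1.7) → bbox [-1.7,-1.7,-1.7] .. [1.7,1.7,1.7]
lo = A.lo+B.lo = [6.4-1.7, -5.5-1.7, 13.2-1.7] = [4.700,-7.200,11.500]
hi = A.hi+B.hi = [17.9+1.7, 11.5+1.7, 23.3+1.7] = [19.600,13.200,25.000]
diag = √(14.9²+20.4²+13.5²) = √820.42 = 28.643

min=[4.700,-7.200,11.500] max=[19.600,13.200,25.000] diag=28.643


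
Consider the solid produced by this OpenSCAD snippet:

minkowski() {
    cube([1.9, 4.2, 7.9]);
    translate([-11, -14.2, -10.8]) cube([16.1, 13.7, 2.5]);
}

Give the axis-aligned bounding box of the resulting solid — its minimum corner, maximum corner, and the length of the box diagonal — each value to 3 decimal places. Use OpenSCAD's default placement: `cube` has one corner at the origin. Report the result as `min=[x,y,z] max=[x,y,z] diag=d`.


min=[-11.000,-14.200,-10.800] max=[7.000,3.700,-0.400] diag=27.433

A = translate([-11, -14.2, -10.8]) cube([16.1, 13.7, 2.5]) → bbox [-11,-14.2,-10.8] .. [5.1,-0.5,-8.3]
B = cube([1.9, 4.2, 7.9]) → bbox [0,0,0] .. [1.9,4.2,7.9]
lo = A.lo+B.lo = [-11+0, -14.2+0, -10.8+0] = [-11.000,-14.200,-10.800]
hi = A.hi+B.hi = [5.1+1.9, -0.5+4.2, -8.3+7.9] = [7.000,3.700,-0.400]
diag = √(18²+17.9²+10.4²) = √752.57 = 27.433


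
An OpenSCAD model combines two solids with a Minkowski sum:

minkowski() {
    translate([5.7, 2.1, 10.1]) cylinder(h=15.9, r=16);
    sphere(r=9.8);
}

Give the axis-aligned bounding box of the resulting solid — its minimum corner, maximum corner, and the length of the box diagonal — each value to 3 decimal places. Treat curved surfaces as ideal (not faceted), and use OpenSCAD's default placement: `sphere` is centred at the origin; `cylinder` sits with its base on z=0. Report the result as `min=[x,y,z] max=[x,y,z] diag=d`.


min=[-20.100,-23.700,0.300] max=[31.500,27.900,35.800] diag=81.150

A = translate([5.7, 2.1, 10.1]) cylinder(h=15.9, r=16) → bbox [-10.3,-13.9,10.1] .. [21.7,18.1,26]
B = sphere(r=9.8) → bbox [-9.8,-9.8,-9.8] .. [9.8,9.8,9.8]
lo = A.lo+B.lo = [-10.3-9.8, -13.9-9.8, 10.1-9.8] = [-20.100,-23.700,0.300]
hi = A.hi+B.hi = [21.7+9.8, 18.1+9.8, 26+9.8] = [31.500,27.900,35.800]
diag = √(51.6²+51.6²+35.5²) = √6585.37 = 81.150


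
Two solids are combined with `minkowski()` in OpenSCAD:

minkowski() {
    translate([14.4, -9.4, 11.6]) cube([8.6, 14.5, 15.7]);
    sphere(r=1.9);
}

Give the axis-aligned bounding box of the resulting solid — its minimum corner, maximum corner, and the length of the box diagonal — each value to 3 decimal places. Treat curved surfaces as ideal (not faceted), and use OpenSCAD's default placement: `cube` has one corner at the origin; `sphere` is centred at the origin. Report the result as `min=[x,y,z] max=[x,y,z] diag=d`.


min=[12.500,-11.300,9.700] max=[24.900,7.000,29.200] diag=29.477

A = translate([14.4, -9.4, 11.6]) cube([8.6, 14.5, 15.7]) → bbox [14.4,-9.4,11.6] .. [23,5.1,27.3]
B = sphere(r=1.9) → bbox [-1.9,-1.9,-1.9] .. [1.9,1.9,1.9]
lo = A.lo+B.lo = [14.4-1.9, -9.4-1.9, 11.6-1.9] = [12.500,-11.300,9.700]
hi = A.hi+B.hi = [23+1.9, 5.1+1.9, 27.3+1.9] = [24.900,7.000,29.200]
diag = √(12.4²+18.3²+19.5²) = √868.9 = 29.477


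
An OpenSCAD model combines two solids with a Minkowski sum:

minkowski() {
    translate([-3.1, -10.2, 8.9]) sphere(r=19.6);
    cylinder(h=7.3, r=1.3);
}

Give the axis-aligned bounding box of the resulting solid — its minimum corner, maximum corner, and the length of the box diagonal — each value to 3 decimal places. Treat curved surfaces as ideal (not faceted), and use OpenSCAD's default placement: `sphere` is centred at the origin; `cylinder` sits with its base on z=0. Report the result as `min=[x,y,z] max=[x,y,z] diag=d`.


A = translate([-3.1, -10.2, 8.9]) sphere(r=19.6) → bbox [-22.7,-29.8,-10.7] .. [16.5,9.4,28.5]
B = cylinder(h=7.3, r=1.3) → bbox [-1.3,-1.3,0] .. [1.3,1.3,7.3]
lo = A.lo+B.lo = [-22.7-1.3, -29.8-1.3, -10.7+0] = [-24.000,-31.100,-10.700]
hi = A.hi+B.hi = [16.5+1.3, 9.4+1.3, 28.5+7.3] = [17.800,10.700,35.800]
diag = √(41.8²+41.8²+46.5²) = √5656.73 = 75.211

min=[-24.000,-31.100,-10.700] max=[17.800,10.700,35.800] diag=75.211


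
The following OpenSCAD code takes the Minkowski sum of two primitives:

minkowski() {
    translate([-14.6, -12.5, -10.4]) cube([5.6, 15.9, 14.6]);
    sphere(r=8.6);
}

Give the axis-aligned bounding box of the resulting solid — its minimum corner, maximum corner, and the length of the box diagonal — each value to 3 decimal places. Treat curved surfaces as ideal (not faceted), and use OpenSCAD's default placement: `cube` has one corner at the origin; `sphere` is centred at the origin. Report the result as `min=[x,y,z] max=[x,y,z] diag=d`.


min=[-23.200,-21.100,-19.000] max=[-0.400,12.000,12.800] diag=51.251

A = translate([-14.6, -12.5, -10.4]) cube([5.6, 15.9, 14.6]) → bbox [-14.6,-12.5,-10.4] .. [-9,3.4,4.2]
B = sphere(r=8.6) → bbox [-8.6,-8.6,-8.6] .. [8.6,8.6,8.6]
lo = A.lo+B.lo = [-14.6-8.6, -12.5-8.6, -10.4-8.6] = [-23.200,-21.100,-19.000]
hi = A.hi+B.hi = [-9+8.6, 3.4+8.6, 4.2+8.6] = [-0.400,12.000,12.800]
diag = √(22.8²+33.1²+31.8²) = √2626.69 = 51.251


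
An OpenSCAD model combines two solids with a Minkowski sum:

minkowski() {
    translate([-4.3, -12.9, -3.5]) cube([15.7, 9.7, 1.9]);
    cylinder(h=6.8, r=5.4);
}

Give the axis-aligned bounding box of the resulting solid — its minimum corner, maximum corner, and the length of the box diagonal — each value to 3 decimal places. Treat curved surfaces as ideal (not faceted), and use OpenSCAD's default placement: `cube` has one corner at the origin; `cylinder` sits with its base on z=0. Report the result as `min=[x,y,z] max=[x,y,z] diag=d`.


min=[-9.700,-18.300,-3.500] max=[16.800,2.200,5.200] diag=34.615

A = translate([-4.3, -12.9, -3.5]) cube([15.7, 9.7, 1.9]) → bbox [-4.3,-12.9,-3.5] .. [11.4,-3.2,-1.6]
B = cylinder(h=6.8, r=5.4) → bbox [-5.4,-5.4,0] .. [5.4,5.4,6.8]
lo = A.lo+B.lo = [-4.3-5.4, -12.9-5.4, -3.5+0] = [-9.700,-18.300,-3.500]
hi = A.hi+B.hi = [11.4+5.4, -3.2+5.4, -1.6+6.8] = [16.800,2.200,5.200]
diag = √(26.5²+20.5²+8.7²) = √1198.19 = 34.615


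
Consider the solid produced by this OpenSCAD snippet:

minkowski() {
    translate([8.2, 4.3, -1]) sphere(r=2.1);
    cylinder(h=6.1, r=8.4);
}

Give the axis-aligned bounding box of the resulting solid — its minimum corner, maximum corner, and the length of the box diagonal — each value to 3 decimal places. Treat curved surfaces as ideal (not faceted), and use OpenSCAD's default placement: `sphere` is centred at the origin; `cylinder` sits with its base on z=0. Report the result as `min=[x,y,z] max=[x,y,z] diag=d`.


A = translate([8.2, 4.3, -1]) sphere(r=2.1) → bbox [6.1,2.2,-3.1] .. [10.3,6.4,1.1]
B = cylinder(h=6.1, r=8.4) → bbox [-8.4,-8.4,0] .. [8.4,8.4,6.1]
lo = A.lo+B.lo = [6.1-8.4, 2.2-8.4, -3.1+0] = [-2.300,-6.200,-3.100]
hi = A.hi+B.hi = [10.3+8.4, 6.4+8.4, 1.1+6.1] = [18.700,14.800,7.200]
diag = √(21²+21²+10.3²) = √988.09 = 31.434

min=[-2.300,-6.200,-3.100] max=[18.700,14.800,7.200] diag=31.434


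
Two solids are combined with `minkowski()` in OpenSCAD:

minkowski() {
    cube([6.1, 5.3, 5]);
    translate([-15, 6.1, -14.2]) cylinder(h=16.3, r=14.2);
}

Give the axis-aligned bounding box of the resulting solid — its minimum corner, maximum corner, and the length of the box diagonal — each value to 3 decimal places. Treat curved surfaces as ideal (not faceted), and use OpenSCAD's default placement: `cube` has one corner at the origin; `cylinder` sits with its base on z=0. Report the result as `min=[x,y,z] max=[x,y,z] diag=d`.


A = translate([-15, 6.1, -14.2]) cylinder(h=16.3, r=14.2) → bbox [-29.2,-8.1,-14.2] .. [-0.8,20.3,2.1]
B = cube([6.1, 5.3, 5]) → bbox [0,0,0] .. [6.1,5.3,5]
lo = A.lo+B.lo = [-29.2+0, -8.1+0, -14.2+0] = [-29.200,-8.100,-14.200]
hi = A.hi+B.hi = [-0.8+6.1, 20.3+5.3, 2.1+5] = [5.300,25.600,7.100]
diag = √(34.5²+33.7²+21.3²) = √2779.63 = 52.722

min=[-29.200,-8.100,-14.200] max=[5.300,25.600,7.100] diag=52.722


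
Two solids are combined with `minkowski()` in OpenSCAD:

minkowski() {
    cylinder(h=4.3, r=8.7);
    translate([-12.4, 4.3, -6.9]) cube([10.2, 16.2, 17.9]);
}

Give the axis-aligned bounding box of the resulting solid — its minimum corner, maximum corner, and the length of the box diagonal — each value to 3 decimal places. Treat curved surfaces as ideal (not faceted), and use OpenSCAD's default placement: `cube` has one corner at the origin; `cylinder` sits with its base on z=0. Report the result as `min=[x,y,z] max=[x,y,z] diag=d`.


min=[-21.100,-4.400,-6.900] max=[6.500,29.200,15.300] diag=48.822

A = translate([-12.4, 4.3, -6.9]) cube([10.2, 16.2, 17.9]) → bbox [-12.4,4.3,-6.9] .. [-2.2,20.5,11]
B = cylinder(h=4.3, r=8.7) → bbox [-8.7,-8.7,0] .. [8.7,8.7,4.3]
lo = A.lo+B.lo = [-12.4-8.7, 4.3-8.7, -6.9+0] = [-21.100,-4.400,-6.900]
hi = A.hi+B.hi = [-2.2+8.7, 20.5+8.7, 11+4.3] = [6.500,29.200,15.300]
diag = √(27.6²+33.6²+22.2²) = √2383.56 = 48.822


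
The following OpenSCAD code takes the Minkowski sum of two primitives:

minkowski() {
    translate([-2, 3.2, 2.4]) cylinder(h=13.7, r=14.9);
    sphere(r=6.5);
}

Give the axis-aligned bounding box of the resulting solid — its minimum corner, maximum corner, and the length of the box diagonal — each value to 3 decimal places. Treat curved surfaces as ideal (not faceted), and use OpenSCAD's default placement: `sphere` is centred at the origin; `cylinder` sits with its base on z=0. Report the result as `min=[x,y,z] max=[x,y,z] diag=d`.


A = translate([-2, 3.2, 2.4]) cylinder(h=13.7, r=14.9) → bbox [-16.9,-11.7,2.4] .. [12.9,18.1,16.1]
B = sphere(r=6.5) → bbox [-6.5,-6.5,-6.5] .. [6.5,6.5,6.5]
lo = A.lo+B.lo = [-16.9-6.5, -11.7-6.5, 2.4-6.5] = [-23.400,-18.200,-4.100]
hi = A.hi+B.hi = [12.9+6.5, 18.1+6.5, 16.1+6.5] = [19.400,24.600,22.600]
diag = √(42.8²+42.8²+26.7²) = √4376.57 = 66.156

min=[-23.400,-18.200,-4.100] max=[19.400,24.600,22.600] diag=66.156
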